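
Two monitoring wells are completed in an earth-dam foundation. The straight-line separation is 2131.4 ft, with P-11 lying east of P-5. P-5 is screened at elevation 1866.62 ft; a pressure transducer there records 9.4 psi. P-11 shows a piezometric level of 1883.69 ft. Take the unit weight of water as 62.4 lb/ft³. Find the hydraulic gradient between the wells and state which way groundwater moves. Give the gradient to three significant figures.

i ≈ 0.00217; groundwater flows toward the east

Pressure head at P-5: ψ = 144·P/γ = 144 × 9.4 / 62.4 = 21.69 ft.
Total head at P-5: h = z + ψ = 1866.62 + 21.69 = 1888.31 ft.
Total head at P-11: h = 1883.69 ft (water level in the piezometer is the total head).
Head difference: h(P-5) − h(P-11) = 1888.31 − 1883.69 = 4.62 ft.
Hydraulic gradient: i = |Δh| / L = 4.62 / 2131.4 = 0.00217.
Flow is from higher to lower head: from P-5 toward P-11, i.e. toward the east.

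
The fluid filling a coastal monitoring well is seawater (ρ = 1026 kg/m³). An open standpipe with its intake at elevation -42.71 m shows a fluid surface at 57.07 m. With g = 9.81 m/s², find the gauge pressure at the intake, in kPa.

Pressure head ψ = h − z = 57.07 − (-42.71) = 99.78 m.
P = ρgψ = 1026 × 9.81 × 99.78 = 1004292 Pa ≈ 1000 kPa.

P ≈ 1000 kPa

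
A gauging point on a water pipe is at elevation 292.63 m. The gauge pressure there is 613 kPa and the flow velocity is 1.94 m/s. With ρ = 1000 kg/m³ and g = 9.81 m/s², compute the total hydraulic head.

Pressure head ψ = P/(ρg) = 613×1000 / (1000 × 9.81) = 62.49 m.
Velocity head = v²/(2g) = 1.94² / (2 × 9.81) = 0.192 m.
h = z + ψ + v²/(2g) = 292.63 + 62.49 + 0.192 = 355.31 m.

h ≈ 355.31 m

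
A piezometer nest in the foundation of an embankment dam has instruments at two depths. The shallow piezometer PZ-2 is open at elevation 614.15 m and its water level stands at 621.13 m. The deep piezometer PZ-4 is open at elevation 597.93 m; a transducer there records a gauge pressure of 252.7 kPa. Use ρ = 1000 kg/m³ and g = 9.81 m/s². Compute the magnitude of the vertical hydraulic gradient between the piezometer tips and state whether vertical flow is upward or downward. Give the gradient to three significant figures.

|i_v| ≈ 0.158; vertical flow is upward

Total head at PZ-2: h = 621.13 m (water level in the standpipe).
Pressure head at PZ-4: ψ = P/(ρg) = 252.7×1000 / (1000 × 9.81) = 25.76 m.
Total head at PZ-4: h = z + ψ = 597.93 + 25.76 = 623.69 m.
Δh = h(PZ-2) − h(PZ-4) = 621.13 − 623.69 = -2.56 m.
Vertical separation Δz = 614.15 − 597.93 = 16.22 m.
|i_v| = |Δh| / Δz = 2.56 / 16.22 = 0.158.
Head is higher in the deep piezometer, so vertical flow is upward (discharge condition).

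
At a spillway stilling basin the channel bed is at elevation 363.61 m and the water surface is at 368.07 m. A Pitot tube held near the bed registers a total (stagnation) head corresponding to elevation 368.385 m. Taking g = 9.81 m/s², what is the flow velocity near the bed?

Near the bed, under hydrostatic conditions, the piezometric head (z + ψ) equals the free-surface elevation, 368.07 m.
Velocity head = total − piezometric = 368.385 − 368.07 = 0.315 m.
v = √(2g·h_v) = √(2 × 9.81 × 0.315) = 2.49 m/s.

v ≈ 2.49 m/s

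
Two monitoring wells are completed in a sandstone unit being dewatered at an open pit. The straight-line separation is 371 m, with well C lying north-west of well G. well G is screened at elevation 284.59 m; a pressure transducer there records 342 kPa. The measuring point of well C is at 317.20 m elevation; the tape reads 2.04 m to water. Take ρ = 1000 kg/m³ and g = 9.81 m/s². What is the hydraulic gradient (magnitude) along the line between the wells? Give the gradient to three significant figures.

i ≈ 0.0116

Pressure head at well G: ψ = P/(ρg) = 342×1000 / (1000 × 9.81) = 34.86 m.
Total head at well G: h = z + ψ = 284.59 + 34.86 = 319.45 m.
Total head at well C: h = 317.20 − 2.04 = 315.16 m.
Head difference: h(well G) − h(well C) = 319.45 − 315.16 = 4.29 m.
Hydraulic gradient: i = |Δh| / L = 4.29 / 371 = 0.0116.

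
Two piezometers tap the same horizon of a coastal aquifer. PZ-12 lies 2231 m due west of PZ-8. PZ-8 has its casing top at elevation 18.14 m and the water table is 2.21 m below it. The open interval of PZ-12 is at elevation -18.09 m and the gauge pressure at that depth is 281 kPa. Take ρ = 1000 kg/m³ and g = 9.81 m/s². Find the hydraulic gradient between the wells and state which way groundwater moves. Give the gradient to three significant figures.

i ≈ 0.00241; groundwater flows toward the west

Total head at PZ-8: h = 18.14 − 2.21 = 15.93 m.
Pressure head at PZ-12: ψ = P/(ρg) = 281×1000 / (1000 × 9.81) = 28.64 m.
Total head at PZ-12: h = z + ψ = -18.09 + 28.64 = 10.55 m.
Head difference: h(PZ-8) − h(PZ-12) = 15.93 − 10.55 = 5.38 m.
Hydraulic gradient: i = |Δh| / L = 5.38 / 2231 = 0.00241.
Flow is from higher to lower head: from PZ-8 toward PZ-12, i.e. toward the west.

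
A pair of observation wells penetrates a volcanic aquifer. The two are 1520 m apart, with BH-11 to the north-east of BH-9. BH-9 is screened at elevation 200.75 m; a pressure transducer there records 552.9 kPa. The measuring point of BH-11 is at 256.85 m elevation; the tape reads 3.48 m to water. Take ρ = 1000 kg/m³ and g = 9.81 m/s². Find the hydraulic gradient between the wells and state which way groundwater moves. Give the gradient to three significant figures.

i ≈ 0.00246; groundwater flows toward the north-east

Pressure head at BH-9: ψ = P/(ρg) = 552.9×1000 / (1000 × 9.81) = 56.36 m.
Total head at BH-9: h = z + ψ = 200.75 + 56.36 = 257.11 m.
Total head at BH-11: h = 256.85 − 3.48 = 253.37 m.
Head difference: h(BH-9) − h(BH-11) = 257.11 − 253.37 = 3.74 m.
Hydraulic gradient: i = |Δh| / L = 3.74 / 1520 = 0.00246.
Flow is from higher to lower head: from BH-9 toward BH-11, i.e. toward the north-east.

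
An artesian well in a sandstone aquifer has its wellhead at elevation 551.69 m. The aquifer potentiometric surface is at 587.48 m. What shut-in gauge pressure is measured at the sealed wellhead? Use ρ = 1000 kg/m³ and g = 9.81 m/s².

P ≈ 351 kPa

Head above the cap: Δh = 587.48 − 551.69 = 35.79 m.
P = ρgΔh = 1000 × 9.81 × 35.79 = 351100 Pa ≈ 351 kPa.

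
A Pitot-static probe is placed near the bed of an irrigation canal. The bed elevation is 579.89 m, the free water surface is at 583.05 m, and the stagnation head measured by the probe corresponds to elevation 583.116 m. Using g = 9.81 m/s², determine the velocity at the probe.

Near the bed, under hydrostatic conditions, the piezometric head (z + ψ) equals the free-surface elevation, 583.05 m.
Velocity head = total − piezometric = 583.116 − 583.05 = 0.066 m.
v = √(2g·h_v) = √(2 × 9.81 × 0.066) = 1.14 m/s.

v ≈ 1.14 m/s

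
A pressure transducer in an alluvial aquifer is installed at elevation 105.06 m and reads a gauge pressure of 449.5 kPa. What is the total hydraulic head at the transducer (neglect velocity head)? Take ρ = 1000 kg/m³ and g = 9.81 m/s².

ψ = P/(ρg) = 449.5×1000 / (1000 × 9.81) = 45.82 m.
h = z + ψ = 105.06 + 45.82 = 150.88 m.

h ≈ 150.88 m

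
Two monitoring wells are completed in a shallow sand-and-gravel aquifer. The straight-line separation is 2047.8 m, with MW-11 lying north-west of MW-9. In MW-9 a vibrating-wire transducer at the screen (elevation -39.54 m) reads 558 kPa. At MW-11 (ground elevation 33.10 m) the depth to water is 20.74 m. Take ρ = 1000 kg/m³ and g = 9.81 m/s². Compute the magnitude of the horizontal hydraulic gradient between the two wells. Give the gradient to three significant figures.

Pressure head at MW-9: ψ = P/(ρg) = 558×1000 / (1000 × 9.81) = 56.88 m.
Total head at MW-9: h = z + ψ = -39.54 + 56.88 = 17.34 m.
Total head at MW-11: h = 33.10 − 20.74 = 12.36 m.
Head difference: h(MW-9) − h(MW-11) = 17.34 − 12.36 = 4.98 m.
Hydraulic gradient: i = |Δh| / L = 4.98 / 2047.8 = 0.00243.

i ≈ 0.00243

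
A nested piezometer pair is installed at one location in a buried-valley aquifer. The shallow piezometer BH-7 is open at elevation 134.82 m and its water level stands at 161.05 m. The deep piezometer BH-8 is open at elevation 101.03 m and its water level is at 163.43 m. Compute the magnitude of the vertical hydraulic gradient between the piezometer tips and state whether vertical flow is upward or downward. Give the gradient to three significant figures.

Total head at BH-7: h = 161.05 m (water level in the standpipe).
Total head at BH-8: h = 163.43 m.
Δh = h(BH-7) − h(BH-8) = 161.05 − 163.43 = -2.38 m.
Vertical separation Δz = 134.82 − 101.03 = 33.79 m.
|i_v| = |Δh| / Δz = 2.38 / 33.79 = 0.0704.
Head is higher in the deep piezometer, so vertical flow is upward (discharge condition).

|i_v| ≈ 0.0704; vertical flow is upward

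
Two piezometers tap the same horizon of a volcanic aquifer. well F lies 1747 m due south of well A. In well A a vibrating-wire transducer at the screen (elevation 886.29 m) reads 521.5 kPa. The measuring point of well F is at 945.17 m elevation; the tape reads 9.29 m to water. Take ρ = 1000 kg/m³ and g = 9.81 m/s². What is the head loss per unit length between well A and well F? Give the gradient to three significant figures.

i ≈ 0.00204 m/m

Pressure head at well A: ψ = P/(ρg) = 521.5×1000 / (1000 × 9.81) = 53.16 m.
Total head at well A: h = z + ψ = 886.29 + 53.16 = 939.45 m.
Total head at well F: h = 945.17 − 9.29 = 935.88 m.
Head difference: h(well A) − h(well F) = 939.45 − 935.88 = 3.57 m.
Hydraulic gradient: i = |Δh| / L = 3.57 / 1747 = 0.00204.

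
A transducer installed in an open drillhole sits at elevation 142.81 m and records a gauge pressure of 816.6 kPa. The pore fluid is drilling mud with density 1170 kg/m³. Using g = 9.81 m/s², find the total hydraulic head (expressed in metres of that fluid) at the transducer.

h ≈ 213.96 m

ψ = P/(ρg) = 816.6×1000 / (1170 × 9.81) = 71.15 m.
h = z + ψ = 142.81 + 71.15 = 213.96 m.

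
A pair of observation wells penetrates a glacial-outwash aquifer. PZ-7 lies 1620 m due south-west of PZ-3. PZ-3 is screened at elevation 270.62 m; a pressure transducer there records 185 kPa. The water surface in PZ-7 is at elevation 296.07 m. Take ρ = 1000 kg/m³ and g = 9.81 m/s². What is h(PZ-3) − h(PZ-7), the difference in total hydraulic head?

Pressure head at PZ-3: ψ = P/(ρg) = 185×1000 / (1000 × 9.81) = 18.86 m.
Total head at PZ-3: h = z + ψ = 270.62 + 18.86 = 289.48 m.
Total head at PZ-7: h = 296.07 m (water level in the piezometer is the total head).
Head difference: h(PZ-3) − h(PZ-7) = 289.48 − 296.07 = -6.59 m.

Δh ≈ -6.59 m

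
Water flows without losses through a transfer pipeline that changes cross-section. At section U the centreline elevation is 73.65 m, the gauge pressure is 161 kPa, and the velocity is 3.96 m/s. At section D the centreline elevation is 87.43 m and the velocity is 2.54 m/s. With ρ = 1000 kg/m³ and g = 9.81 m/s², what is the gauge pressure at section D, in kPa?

Pressure head at U: ψ₁ = P₁/(ρg) = 161×1000 / (1000 × 9.81) = 16.41 m.
Velocity heads: v₁²/2g = 3.96²/19.62 = 0.799 m; v₂²/2g = 2.54²/19.62 = 0.329 m.
Total head H = z₁ + ψ₁ + v₁²/2g = 73.65 + 16.41 + 0.799 = 90.86 m.
ψ₂ = H − z₂ − v₂²/2g = 90.86 − 87.43 − 0.329 = 3.10 m.
P₂ = ρgψ₂ = 1000 × 9.81 × 3.10 ≈ 30.4 kPa.

P₂ ≈ 30.4 kPa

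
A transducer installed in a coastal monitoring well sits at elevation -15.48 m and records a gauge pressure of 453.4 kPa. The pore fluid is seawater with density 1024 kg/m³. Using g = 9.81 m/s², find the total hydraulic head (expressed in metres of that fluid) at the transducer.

h ≈ 29.65 m

ψ = P/(ρg) = 453.4×1000 / (1024 × 9.81) = 45.13 m.
h = z + ψ = -15.48 + 45.13 = 29.65 m.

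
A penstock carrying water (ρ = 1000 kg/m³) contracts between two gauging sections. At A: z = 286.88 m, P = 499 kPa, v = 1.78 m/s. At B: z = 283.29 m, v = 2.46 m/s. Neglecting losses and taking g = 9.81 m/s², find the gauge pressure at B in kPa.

Pressure head at A: ψ₁ = P₁/(ρg) = 499×1000 / (1000 × 9.81) = 50.87 m.
Velocity heads: v₁²/2g = 1.78²/19.62 = 0.161 m; v₂²/2g = 2.46²/19.62 = 0.308 m.
Total head H = z₁ + ψ₁ + v₁²/2g = 286.88 + 50.87 + 0.161 = 337.91 m.
ψ₂ = H − z₂ − v₂²/2g = 337.91 − 283.29 − 0.308 = 54.31 m.
P₂ = ρgψ₂ = 1000 × 9.81 × 54.31 ≈ 533 kPa.

P₂ ≈ 533 kPa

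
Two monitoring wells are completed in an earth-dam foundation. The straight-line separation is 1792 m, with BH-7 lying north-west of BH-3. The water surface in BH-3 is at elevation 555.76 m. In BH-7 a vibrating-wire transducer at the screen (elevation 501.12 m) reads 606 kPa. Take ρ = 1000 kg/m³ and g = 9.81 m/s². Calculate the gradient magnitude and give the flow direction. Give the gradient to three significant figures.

i ≈ 0.00398; groundwater flows toward the south-east

Total head at BH-3: h = 555.76 m (water level in the piezometer is the total head).
Pressure head at BH-7: ψ = P/(ρg) = 606×1000 / (1000 × 9.81) = 61.77 m.
Total head at BH-7: h = z + ψ = 501.12 + 61.77 = 562.89 m.
Head difference: h(BH-3) − h(BH-7) = 555.76 − 562.89 = -7.13 m.
Hydraulic gradient: i = |Δh| / L = 7.13 / 1792 = 0.00398.
Flow is from higher to lower head: from BH-7 toward BH-3, i.e. toward the south-east.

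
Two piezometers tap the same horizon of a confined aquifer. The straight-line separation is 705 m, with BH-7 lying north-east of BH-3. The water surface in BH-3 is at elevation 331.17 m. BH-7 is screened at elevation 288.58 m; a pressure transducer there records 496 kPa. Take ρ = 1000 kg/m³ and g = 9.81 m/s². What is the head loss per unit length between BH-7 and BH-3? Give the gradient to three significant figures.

Total head at BH-3: h = 331.17 m (water level in the piezometer is the total head).
Pressure head at BH-7: ψ = P/(ρg) = 496×1000 / (1000 × 9.81) = 50.56 m.
Total head at BH-7: h = z + ψ = 288.58 + 50.56 = 339.14 m.
Head difference: h(BH-3) − h(BH-7) = 331.17 − 339.14 = -7.97 m.
Hydraulic gradient: i = |Δh| / L = 7.97 / 705 = 0.0113.

i ≈ 0.0113 m/m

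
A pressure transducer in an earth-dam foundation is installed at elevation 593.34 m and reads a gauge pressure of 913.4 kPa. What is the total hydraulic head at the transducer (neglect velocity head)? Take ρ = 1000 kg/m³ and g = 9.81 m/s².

ψ = P/(ρg) = 913.4×1000 / (1000 × 9.81) = 93.11 m.
h = z + ψ = 593.34 + 93.11 = 686.45 m.

h ≈ 686.45 m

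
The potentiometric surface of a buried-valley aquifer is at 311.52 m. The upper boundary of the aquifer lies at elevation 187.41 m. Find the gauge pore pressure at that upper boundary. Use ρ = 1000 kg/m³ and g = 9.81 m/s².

Pressure head at the aquifer top: ψ = h − z = 311.52 − 187.41 = 124.11 m.
P = ρgψ = 1000 × 9.81 × 124.11 = 1217519 Pa ≈ 1220 kPa.

P ≈ 1220 kPa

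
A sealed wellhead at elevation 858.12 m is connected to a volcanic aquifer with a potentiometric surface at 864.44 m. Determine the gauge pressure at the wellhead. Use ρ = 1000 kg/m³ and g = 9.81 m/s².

Head above the cap: Δh = 864.44 − 858.12 = 6.32 m.
P = ρgΔh = 1000 × 9.81 × 6.32 = 61999 Pa ≈ 62.0 kPa.

P ≈ 62.0 kPa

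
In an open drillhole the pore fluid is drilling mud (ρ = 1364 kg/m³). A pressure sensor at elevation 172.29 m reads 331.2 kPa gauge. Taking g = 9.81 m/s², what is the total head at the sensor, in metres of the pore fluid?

ψ = P/(ρg) = 331.2×1000 / (1364 × 9.81) = 24.75 m.
h = z + ψ = 172.29 + 24.75 = 197.04 m.

h ≈ 197.04 m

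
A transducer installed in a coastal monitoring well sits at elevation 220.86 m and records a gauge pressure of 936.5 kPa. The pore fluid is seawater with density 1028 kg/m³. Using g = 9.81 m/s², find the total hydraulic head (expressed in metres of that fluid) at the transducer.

h ≈ 313.72 m

ψ = P/(ρg) = 936.5×1000 / (1028 × 9.81) = 92.86 m.
h = z + ψ = 220.86 + 92.86 = 313.72 m.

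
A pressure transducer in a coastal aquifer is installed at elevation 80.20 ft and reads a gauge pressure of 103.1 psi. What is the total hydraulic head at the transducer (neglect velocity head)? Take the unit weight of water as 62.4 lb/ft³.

ψ = 144·P/γ = 144 × 103.1 / 62.4 = 237.92 ft.
h = z + ψ = 80.20 + 237.92 = 318.12 ft.

h ≈ 318.12 ft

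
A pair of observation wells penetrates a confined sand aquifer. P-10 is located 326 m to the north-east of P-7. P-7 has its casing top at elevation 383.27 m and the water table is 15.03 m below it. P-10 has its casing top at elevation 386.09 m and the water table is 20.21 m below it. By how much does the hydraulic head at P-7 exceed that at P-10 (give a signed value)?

Δh ≈ 2.36 m

Total head at P-7: h = 383.27 − 15.03 = 368.24 m.
Total head at P-10: h = 386.09 − 20.21 = 365.88 m.
Head difference: h(P-7) − h(P-10) = 368.24 − 365.88 = 2.36 m.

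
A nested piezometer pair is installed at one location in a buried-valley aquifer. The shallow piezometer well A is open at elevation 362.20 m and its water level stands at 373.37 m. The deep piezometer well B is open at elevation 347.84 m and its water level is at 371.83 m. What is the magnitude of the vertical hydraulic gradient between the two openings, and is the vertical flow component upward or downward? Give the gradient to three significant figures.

|i_v| ≈ 0.107; vertical flow is downward

Total head at well A: h = 373.37 m (water level in the standpipe).
Total head at well B: h = 371.83 m.
Δh = h(well A) − h(well B) = 373.37 − 371.83 = 1.54 m.
Vertical separation Δz = 362.20 − 347.84 = 14.36 m.
|i_v| = |Δh| / Δz = 1.54 / 14.36 = 0.107.
Head is higher in the shallow piezometer, so vertical flow is downward (recharge condition).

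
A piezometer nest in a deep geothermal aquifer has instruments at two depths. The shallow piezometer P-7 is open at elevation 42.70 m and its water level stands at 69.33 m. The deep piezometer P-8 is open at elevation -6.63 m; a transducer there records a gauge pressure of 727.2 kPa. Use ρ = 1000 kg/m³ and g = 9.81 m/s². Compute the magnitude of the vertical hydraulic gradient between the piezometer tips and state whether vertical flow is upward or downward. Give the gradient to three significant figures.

Total head at P-7: h = 69.33 m (water level in the standpipe).
Pressure head at P-8: ψ = P/(ρg) = 727.2×1000 / (1000 × 9.81) = 74.13 m.
Total head at P-8: h = z + ψ = -6.63 + 74.13 = 67.50 m.
Δh = h(P-7) − h(P-8) = 69.33 − 67.50 = 1.83 m.
Vertical separation Δz = 42.70 − (-6.63) = 49.33 m.
|i_v| = |Δh| / Δz = 1.83 / 49.33 = 0.0371.
Head is higher in the shallow piezometer, so vertical flow is downward (recharge condition).

|i_v| ≈ 0.0371; vertical flow is downward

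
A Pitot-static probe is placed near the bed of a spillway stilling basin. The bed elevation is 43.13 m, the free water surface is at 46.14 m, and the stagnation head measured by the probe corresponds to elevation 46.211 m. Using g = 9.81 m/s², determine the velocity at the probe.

v ≈ 1.18 m/s

Near the bed, under hydrostatic conditions, the piezometric head (z + ψ) equals the free-surface elevation, 46.14 m.
Velocity head = total − piezometric = 46.211 − 46.14 = 0.071 m.
v = √(2g·h_v) = √(2 × 9.81 × 0.071) = 1.18 m/s.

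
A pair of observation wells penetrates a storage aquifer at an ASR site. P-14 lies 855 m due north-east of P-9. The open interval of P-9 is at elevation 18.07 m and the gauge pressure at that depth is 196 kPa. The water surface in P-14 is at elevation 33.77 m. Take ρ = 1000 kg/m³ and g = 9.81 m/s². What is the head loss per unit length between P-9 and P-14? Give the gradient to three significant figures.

Pressure head at P-9: ψ = P/(ρg) = 196×1000 / (1000 × 9.81) = 19.98 m.
Total head at P-9: h = z + ψ = 18.07 + 19.98 = 38.05 m.
Total head at P-14: h = 33.77 m (water level in the piezometer is the total head).
Head difference: h(P-9) − h(P-14) = 38.05 − 33.77 = 4.28 m.
Hydraulic gradient: i = |Δh| / L = 4.28 / 855 = 0.00501.

i ≈ 0.00501 m/m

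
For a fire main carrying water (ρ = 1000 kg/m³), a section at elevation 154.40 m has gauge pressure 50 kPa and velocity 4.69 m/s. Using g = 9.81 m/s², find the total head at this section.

h ≈ 160.62 m

Pressure head ψ = P/(ρg) = 50×1000 / (1000 × 9.81) = 5.10 m.
Velocity head = v²/(2g) = 4.69² / (2 × 9.81) = 1.121 m.
h = z + ψ + v²/(2g) = 154.40 + 5.10 + 1.121 = 160.62 m.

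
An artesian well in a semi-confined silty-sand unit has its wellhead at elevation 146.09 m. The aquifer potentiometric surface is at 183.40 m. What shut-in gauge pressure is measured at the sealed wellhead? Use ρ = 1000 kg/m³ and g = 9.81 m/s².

Head above the cap: Δh = 183.40 − 146.09 = 37.31 m.
P = ρgΔh = 1000 × 9.81 × 37.31 = 366011 Pa ≈ 366 kPa.

P ≈ 366 kPa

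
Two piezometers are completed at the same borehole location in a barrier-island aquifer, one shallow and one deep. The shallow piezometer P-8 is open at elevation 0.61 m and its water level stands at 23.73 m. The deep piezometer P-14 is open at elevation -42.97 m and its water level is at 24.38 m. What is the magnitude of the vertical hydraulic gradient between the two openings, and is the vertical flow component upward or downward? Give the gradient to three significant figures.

|i_v| ≈ 0.0149; vertical flow is upward

Total head at P-8: h = 23.73 m (water level in the standpipe).
Total head at P-14: h = 24.38 m.
Δh = h(P-8) − h(P-14) = 23.73 − 24.38 = -0.65 m.
Vertical separation Δz = 0.61 − (-42.97) = 43.58 m.
|i_v| = |Δh| / Δz = 0.65 / 43.58 = 0.0149.
Head is higher in the deep piezometer, so vertical flow is upward (discharge condition).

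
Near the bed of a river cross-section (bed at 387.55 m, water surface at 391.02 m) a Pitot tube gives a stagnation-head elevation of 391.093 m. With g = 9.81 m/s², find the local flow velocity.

Near the bed, under hydrostatic conditions, the piezometric head (z + ψ) equals the free-surface elevation, 391.02 m.
Velocity head = total − piezometric = 391.093 − 391.02 = 0.073 m.
v = √(2g·h_v) = √(2 × 9.81 × 0.073) = 1.20 m/s.

v ≈ 1.20 m/s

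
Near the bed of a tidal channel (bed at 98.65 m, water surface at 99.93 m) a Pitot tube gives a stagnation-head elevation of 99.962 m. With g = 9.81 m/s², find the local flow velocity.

Near the bed, under hydrostatic conditions, the piezometric head (z + ψ) equals the free-surface elevation, 99.93 m.
Velocity head = total − piezometric = 99.962 − 99.93 = 0.032 m.
v = √(2g·h_v) = √(2 × 9.81 × 0.032) = 0.792 m/s.

v ≈ 0.792 m/s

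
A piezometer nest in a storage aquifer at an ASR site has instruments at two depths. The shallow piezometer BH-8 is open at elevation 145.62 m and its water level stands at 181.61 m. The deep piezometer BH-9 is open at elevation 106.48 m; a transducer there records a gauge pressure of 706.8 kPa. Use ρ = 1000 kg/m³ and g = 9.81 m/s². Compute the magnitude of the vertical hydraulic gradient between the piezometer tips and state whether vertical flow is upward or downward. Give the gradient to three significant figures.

Total head at BH-8: h = 181.61 m (water level in the standpipe).
Pressure head at BH-9: ψ = P/(ρg) = 706.8×1000 / (1000 × 9.81) = 72.05 m.
Total head at BH-9: h = z + ψ = 106.48 + 72.05 = 178.53 m.
Δh = h(BH-8) − h(BH-9) = 181.61 − 178.53 = 3.08 m.
Vertical separation Δz = 145.62 − 106.48 = 39.14 m.
|i_v| = |Δh| / Δz = 3.08 / 39.14 = 0.0787.
Head is higher in the shallow piezometer, so vertical flow is downward (recharge condition).

|i_v| ≈ 0.0787; vertical flow is downward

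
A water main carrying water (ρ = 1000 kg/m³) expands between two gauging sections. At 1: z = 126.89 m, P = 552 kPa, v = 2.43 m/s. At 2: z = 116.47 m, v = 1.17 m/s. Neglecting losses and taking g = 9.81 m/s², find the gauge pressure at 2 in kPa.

Pressure head at 1: ψ₁ = P₁/(ρg) = 552×1000 / (1000 × 9.81) = 56.27 m.
Velocity heads: v₁²/2g = 2.43²/19.62 = 0.301 m; v₂²/2g = 1.17²/19.62 = 0.070 m.
Total head H = z₁ + ψ₁ + v₁²/2g = 126.89 + 56.27 + 0.301 = 183.46 m.
ψ₂ = H − z₂ − v₂²/2g = 183.46 − 116.47 − 0.070 = 66.92 m.
P₂ = ρgψ₂ = 1000 × 9.81 × 66.92 ≈ 656 kPa.

P₂ ≈ 656 kPa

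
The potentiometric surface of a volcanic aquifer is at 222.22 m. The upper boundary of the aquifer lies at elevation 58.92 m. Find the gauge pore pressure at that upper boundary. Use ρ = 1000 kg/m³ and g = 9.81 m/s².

Pressure head at the aquifer top: ψ = h − z = 222.22 − 58.92 = 163.30 m.
P = ρgψ = 1000 × 9.81 × 163.30 = 1601973 Pa ≈ 1600 kPa.

P ≈ 1600 kPa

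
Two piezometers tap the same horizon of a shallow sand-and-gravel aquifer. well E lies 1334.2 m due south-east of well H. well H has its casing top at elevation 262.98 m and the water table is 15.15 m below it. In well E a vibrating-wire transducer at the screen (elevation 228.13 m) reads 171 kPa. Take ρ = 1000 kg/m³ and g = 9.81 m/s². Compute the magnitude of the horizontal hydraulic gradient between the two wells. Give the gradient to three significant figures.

i ≈ 0.00170

Total head at well H: h = 262.98 − 15.15 = 247.83 m.
Pressure head at well E: ψ = P/(ρg) = 171×1000 / (1000 × 9.81) = 17.43 m.
Total head at well E: h = z + ψ = 228.13 + 17.43 = 245.56 m.
Head difference: h(well H) − h(well E) = 247.83 − 245.56 = 2.27 m.
Hydraulic gradient: i = |Δh| / L = 2.27 / 1334.2 = 0.00170.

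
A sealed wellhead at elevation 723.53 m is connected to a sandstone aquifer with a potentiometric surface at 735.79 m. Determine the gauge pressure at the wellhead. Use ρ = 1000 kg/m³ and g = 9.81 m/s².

P ≈ 120 kPa

Head above the cap: Δh = 735.79 − 723.53 = 12.26 m.
P = ρgΔh = 1000 × 9.81 × 12.26 = 120271 Pa ≈ 120 kPa.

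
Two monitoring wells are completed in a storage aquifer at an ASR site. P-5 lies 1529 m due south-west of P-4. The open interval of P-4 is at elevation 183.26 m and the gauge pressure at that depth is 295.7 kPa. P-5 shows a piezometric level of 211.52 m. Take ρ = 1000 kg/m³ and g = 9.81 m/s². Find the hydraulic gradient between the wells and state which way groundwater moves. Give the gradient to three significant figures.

i ≈ 0.00123; groundwater flows toward the south-west

Pressure head at P-4: ψ = P/(ρg) = 295.7×1000 / (1000 × 9.81) = 30.14 m.
Total head at P-4: h = z + ψ = 183.26 + 30.14 = 213.40 m.
Total head at P-5: h = 211.52 m (water level in the piezometer is the total head).
Head difference: h(P-4) − h(P-5) = 213.40 − 211.52 = 1.88 m.
Hydraulic gradient: i = |Δh| / L = 1.88 / 1529 = 0.00123.
Flow is from higher to lower head: from P-4 toward P-5, i.e. toward the south-west.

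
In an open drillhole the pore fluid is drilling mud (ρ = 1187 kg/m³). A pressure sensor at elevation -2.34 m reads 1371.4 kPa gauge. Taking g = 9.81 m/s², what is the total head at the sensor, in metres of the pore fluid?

h ≈ 115.43 m

ψ = P/(ρg) = 1371.4×1000 / (1187 × 9.81) = 117.77 m.
h = z + ψ = -2.34 + 117.77 = 115.43 m.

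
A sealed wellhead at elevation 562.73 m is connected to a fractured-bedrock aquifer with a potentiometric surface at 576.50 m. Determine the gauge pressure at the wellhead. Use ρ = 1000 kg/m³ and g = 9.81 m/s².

Head above the cap: Δh = 576.50 − 562.73 = 13.77 m.
P = ρgΔh = 1000 × 9.81 × 13.77 = 135084 Pa ≈ 135 kPa.

P ≈ 135 kPa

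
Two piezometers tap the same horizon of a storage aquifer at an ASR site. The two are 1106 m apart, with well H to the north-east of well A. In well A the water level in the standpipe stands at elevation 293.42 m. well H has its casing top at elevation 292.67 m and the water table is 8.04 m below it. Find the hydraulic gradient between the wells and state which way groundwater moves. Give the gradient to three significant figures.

i ≈ 0.00795; groundwater flows toward the north-east

Total head at well A: h = 293.42 m (water level in the piezometer is the total head).
Total head at well H: h = 292.67 − 8.04 = 284.63 m.
Head difference: h(well A) − h(well H) = 293.42 − 284.63 = 8.79 m.
Hydraulic gradient: i = |Δh| / L = 8.79 / 1106 = 0.00795.
Flow is from higher to lower head: from well A toward well H, i.e. toward the north-east.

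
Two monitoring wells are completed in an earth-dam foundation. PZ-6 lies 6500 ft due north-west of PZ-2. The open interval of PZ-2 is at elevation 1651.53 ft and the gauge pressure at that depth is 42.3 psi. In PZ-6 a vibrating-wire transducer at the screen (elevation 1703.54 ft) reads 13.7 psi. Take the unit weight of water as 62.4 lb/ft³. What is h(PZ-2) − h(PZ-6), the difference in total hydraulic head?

Pressure head at PZ-2: ψ = 144·P/γ = 144 × 42.3 / 62.4 = 97.62 ft.
Total head at PZ-2: h = z + ψ = 1651.53 + 97.62 = 1749.15 ft.
Pressure head at PZ-6: ψ = 144·P/γ = 144 × 13.7 / 62.4 = 31.62 ft.
Total head at PZ-6: h = z + ψ = 1703.54 + 31.62 = 1735.16 ft.
Head difference: h(PZ-2) − h(PZ-6) = 1749.15 − 1735.16 = 13.99 ft.

Δh ≈ 13.99 ft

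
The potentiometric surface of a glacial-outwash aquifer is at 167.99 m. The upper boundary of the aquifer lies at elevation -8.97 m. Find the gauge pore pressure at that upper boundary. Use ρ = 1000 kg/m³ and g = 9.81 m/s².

Pressure head at the aquifer top: ψ = h − z = 167.99 − (-8.97) = 176.96 m.
P = ρgψ = 1000 × 9.81 × 176.96 = 1735978 Pa ≈ 1740 kPa.

P ≈ 1740 kPa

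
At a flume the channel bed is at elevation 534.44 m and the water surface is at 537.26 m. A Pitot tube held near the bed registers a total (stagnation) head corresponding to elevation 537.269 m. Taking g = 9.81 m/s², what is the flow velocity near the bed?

Near the bed, under hydrostatic conditions, the piezometric head (z + ψ) equals the free-surface elevation, 537.26 m.
Velocity head = total − piezometric = 537.269 − 537.26 = 0.009 m.
v = √(2g·h_v) = √(2 × 9.81 × 0.009) = 0.420 m/s.

v ≈ 0.420 m/s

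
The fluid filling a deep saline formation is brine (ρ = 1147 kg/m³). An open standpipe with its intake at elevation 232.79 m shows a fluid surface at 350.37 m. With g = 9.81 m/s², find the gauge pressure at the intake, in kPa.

Pressure head ψ = h − z = 350.37 − 232.79 = 117.58 m.
P = ρgψ = 1147 × 9.81 × 117.58 = 1323018 Pa ≈ 1320 kPa.

P ≈ 1320 kPa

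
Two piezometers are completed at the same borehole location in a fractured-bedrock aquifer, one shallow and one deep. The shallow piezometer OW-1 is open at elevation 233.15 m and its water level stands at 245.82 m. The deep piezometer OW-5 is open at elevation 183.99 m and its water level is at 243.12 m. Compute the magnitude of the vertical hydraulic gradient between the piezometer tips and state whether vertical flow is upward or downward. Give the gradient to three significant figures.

|i_v| ≈ 0.0549; vertical flow is downward

Total head at OW-1: h = 245.82 m (water level in the standpipe).
Total head at OW-5: h = 243.12 m.
Δh = h(OW-1) − h(OW-5) = 245.82 − 243.12 = 2.70 m.
Vertical separation Δz = 233.15 − 183.99 = 49.16 m.
|i_v| = |Δh| / Δz = 2.70 / 49.16 = 0.0549.
Head is higher in the shallow piezometer, so vertical flow is downward (recharge condition).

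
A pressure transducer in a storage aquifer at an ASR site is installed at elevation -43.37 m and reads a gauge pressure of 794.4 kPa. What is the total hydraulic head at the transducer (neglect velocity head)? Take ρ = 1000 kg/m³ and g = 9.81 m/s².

h ≈ 37.61 m

ψ = P/(ρg) = 794.4×1000 / (1000 × 9.81) = 80.98 m.
h = z + ψ = -43.37 + 80.98 = 37.61 m.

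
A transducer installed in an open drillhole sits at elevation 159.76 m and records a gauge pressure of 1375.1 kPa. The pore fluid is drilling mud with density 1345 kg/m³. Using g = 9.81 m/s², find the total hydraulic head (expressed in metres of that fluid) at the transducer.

h ≈ 263.98 m

ψ = P/(ρg) = 1375.1×1000 / (1345 × 9.81) = 104.22 m.
h = z + ψ = 159.76 + 104.22 = 263.98 m.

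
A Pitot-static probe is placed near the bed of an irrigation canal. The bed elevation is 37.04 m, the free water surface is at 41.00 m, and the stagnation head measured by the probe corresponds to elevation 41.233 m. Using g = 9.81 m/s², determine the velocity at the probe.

v ≈ 2.14 m/s

Near the bed, under hydrostatic conditions, the piezometric head (z + ψ) equals the free-surface elevation, 41.00 m.
Velocity head = total − piezometric = 41.233 − 41.00 = 0.233 m.
v = √(2g·h_v) = √(2 × 9.81 × 0.233) = 2.14 m/s.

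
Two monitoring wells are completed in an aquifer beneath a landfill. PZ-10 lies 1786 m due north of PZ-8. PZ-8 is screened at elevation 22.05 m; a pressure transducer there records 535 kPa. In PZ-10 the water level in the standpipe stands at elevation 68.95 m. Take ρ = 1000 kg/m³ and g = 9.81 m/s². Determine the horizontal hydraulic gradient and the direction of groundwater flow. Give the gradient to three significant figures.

i ≈ 0.00428; groundwater flows toward the north

Pressure head at PZ-8: ψ = P/(ρg) = 535×1000 / (1000 × 9.81) = 54.54 m.
Total head at PZ-8: h = z + ψ = 22.05 + 54.54 = 76.59 m.
Total head at PZ-10: h = 68.95 m (water level in the piezometer is the total head).
Head difference: h(PZ-8) − h(PZ-10) = 76.59 − 68.95 = 7.64 m.
Hydraulic gradient: i = |Δh| / L = 7.64 / 1786 = 0.00428.
Flow is from higher to lower head: from PZ-8 toward PZ-10, i.e. toward the north.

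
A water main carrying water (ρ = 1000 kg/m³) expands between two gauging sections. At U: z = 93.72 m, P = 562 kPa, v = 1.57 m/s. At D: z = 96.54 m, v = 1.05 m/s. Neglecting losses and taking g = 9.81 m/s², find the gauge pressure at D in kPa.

Pressure head at U: ψ₁ = P₁/(ρg) = 562×1000 / (1000 × 9.81) = 57.29 m.
Velocity heads: v₁²/2g = 1.57²/19.62 = 0.126 m; v₂²/2g = 1.05²/19.62 = 0.056 m.
Total head H = z₁ + ψ₁ + v₁²/2g = 93.72 + 57.29 + 0.126 = 151.14 m.
ψ₂ = H − z₂ − v₂²/2g = 151.14 − 96.54 − 0.056 = 54.54 m.
P₂ = ρgψ₂ = 1000 × 9.81 × 54.54 ≈ 535 kPa.

P₂ ≈ 535 kPa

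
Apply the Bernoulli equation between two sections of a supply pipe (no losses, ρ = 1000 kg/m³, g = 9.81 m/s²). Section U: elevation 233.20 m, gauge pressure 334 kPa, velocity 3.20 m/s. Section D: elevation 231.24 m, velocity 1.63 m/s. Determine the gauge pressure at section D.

Pressure head at U: ψ₁ = P₁/(ρg) = 334×1000 / (1000 × 9.81) = 34.05 m.
Velocity heads: v₁²/2g = 3.20²/19.62 = 0.522 m; v₂²/2g = 1.63²/19.62 = 0.135 m.
Total head H = z₁ + ψ₁ + v₁²/2g = 233.20 + 34.05 + 0.522 = 267.77 m.
ψ₂ = H − z₂ − v₂²/2g = 267.77 − 231.24 − 0.135 = 36.39 m.
P₂ = ρgψ₂ = 1000 × 9.81 × 36.39 ≈ 357 kPa.

P₂ ≈ 357 kPa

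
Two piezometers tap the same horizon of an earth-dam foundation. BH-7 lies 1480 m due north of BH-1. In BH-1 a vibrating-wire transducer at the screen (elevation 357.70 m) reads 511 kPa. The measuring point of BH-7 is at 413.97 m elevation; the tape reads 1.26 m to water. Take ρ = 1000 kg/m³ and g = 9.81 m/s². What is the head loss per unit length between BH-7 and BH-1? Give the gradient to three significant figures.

Pressure head at BH-1: ψ = P/(ρg) = 511×1000 / (1000 × 9.81) = 52.09 m.
Total head at BH-1: h = z + ψ = 357.70 + 52.09 = 409.79 m.
Total head at BH-7: h = 413.97 − 1.26 = 412.71 m.
Head difference: h(BH-1) − h(BH-7) = 409.79 − 412.71 = -2.92 m.
Hydraulic gradient: i = |Δh| / L = 2.92 / 1480 = 0.00197.

i ≈ 0.00197 m/m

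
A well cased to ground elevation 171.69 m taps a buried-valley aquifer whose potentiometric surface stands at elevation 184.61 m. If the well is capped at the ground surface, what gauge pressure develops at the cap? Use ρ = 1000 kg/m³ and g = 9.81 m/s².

P ≈ 127 kPa

Head above the cap: Δh = 184.61 − 171.69 = 12.92 m.
P = ρgΔh = 1000 × 9.81 × 12.92 = 126745 Pa ≈ 127 kPa.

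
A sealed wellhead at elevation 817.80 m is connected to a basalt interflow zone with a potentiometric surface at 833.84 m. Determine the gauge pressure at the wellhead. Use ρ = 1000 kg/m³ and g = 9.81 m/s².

P ≈ 157 kPa

Head above the cap: Δh = 833.84 − 817.80 = 16.04 m.
P = ρgΔh = 1000 × 9.81 × 16.04 = 157352 Pa ≈ 157 kPa.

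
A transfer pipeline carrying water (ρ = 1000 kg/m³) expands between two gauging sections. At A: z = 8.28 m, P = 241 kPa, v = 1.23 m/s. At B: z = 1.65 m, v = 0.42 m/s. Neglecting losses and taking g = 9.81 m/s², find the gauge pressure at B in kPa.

P₂ ≈ 307 kPa

Pressure head at A: ψ₁ = P₁/(ρg) = 241×1000 / (1000 × 9.81) = 24.57 m.
Velocity heads: v₁²/2g = 1.23²/19.62 = 0.077 m; v₂²/2g = 0.42²/19.62 = 0.009 m.
Total head H = z₁ + ψ₁ + v₁²/2g = 8.28 + 24.57 + 0.077 = 32.93 m.
ψ₂ = H − z₂ − v₂²/2g = 32.93 − 1.65 − 0.009 = 31.27 m.
P₂ = ρgψ₂ = 1000 × 9.81 × 31.27 ≈ 307 kPa.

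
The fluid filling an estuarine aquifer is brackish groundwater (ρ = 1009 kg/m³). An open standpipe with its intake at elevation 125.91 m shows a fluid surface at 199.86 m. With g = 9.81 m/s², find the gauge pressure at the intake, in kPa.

P ≈ 732 kPa

Pressure head ψ = h − z = 199.86 − 125.91 = 73.95 m.
P = ρgψ = 1009 × 9.81 × 73.95 = 731979 Pa ≈ 732 kPa.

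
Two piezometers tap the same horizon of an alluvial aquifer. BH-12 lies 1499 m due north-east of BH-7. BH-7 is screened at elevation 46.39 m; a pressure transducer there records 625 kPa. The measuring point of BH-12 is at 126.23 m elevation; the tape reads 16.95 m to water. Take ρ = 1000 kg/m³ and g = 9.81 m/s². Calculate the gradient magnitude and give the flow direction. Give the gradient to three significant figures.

Pressure head at BH-7: ψ = P/(ρg) = 625×1000 / (1000 × 9.81) = 63.71 m.
Total head at BH-7: h = z + ψ = 46.39 + 63.71 = 110.10 m.
Total head at BH-12: h = 126.23 − 16.95 = 109.28 m.
Head difference: h(BH-7) − h(BH-12) = 110.10 − 109.28 = 0.82 m.
Hydraulic gradient: i = |Δh| / L = 0.82 / 1499 = 0.000547.
Flow is from higher to lower head: from BH-7 toward BH-12, i.e. toward the north-east.

i ≈ 0.000547; groundwater flows toward the north-east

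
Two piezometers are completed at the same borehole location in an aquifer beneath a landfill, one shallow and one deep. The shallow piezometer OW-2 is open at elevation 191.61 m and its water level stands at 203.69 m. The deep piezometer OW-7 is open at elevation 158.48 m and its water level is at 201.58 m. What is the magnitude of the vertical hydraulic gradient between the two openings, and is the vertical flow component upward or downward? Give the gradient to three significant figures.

Total head at OW-2: h = 203.69 m (water level in the standpipe).
Total head at OW-7: h = 201.58 m.
Δh = h(OW-2) − h(OW-7) = 203.69 − 201.58 = 2.11 m.
Vertical separation Δz = 191.61 − 158.48 = 33.13 m.
|i_v| = |Δh| / Δz = 2.11 / 33.13 = 0.0637.
Head is higher in the shallow piezometer, so vertical flow is downward (recharge condition).

|i_v| ≈ 0.0637; vertical flow is downward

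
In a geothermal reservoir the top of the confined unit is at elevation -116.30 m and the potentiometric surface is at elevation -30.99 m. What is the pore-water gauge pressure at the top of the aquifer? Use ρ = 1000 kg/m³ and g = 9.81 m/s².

P ≈ 837 kPa

Pressure head at the aquifer top: ψ = h − z = -30.99 − (-116.30) = 85.31 m.
P = ρgψ = 1000 × 9.81 × 85.31 = 836891 Pa ≈ 837 kPa.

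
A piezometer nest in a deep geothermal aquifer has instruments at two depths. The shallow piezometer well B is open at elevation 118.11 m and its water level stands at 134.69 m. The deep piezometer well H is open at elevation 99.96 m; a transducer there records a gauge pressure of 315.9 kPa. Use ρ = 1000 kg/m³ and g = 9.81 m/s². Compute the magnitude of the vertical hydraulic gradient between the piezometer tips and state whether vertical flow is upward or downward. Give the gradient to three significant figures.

Total head at well B: h = 134.69 m (water level in the standpipe).
Pressure head at well H: ψ = P/(ρg) = 315.9×1000 / (1000 × 9.81) = 32.20 m.
Total head at well H: h = z + ψ = 99.96 + 32.20 = 132.16 m.
Δh = h(well B) − h(well H) = 134.69 − 132.16 = 2.53 m.
Vertical separation Δz = 118.11 − 99.96 = 18.15 m.
|i_v| = |Δh| / Δz = 2.53 / 18.15 = 0.139.
Head is higher in the shallow piezometer, so vertical flow is downward (recharge condition).

|i_v| ≈ 0.139; vertical flow is downward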